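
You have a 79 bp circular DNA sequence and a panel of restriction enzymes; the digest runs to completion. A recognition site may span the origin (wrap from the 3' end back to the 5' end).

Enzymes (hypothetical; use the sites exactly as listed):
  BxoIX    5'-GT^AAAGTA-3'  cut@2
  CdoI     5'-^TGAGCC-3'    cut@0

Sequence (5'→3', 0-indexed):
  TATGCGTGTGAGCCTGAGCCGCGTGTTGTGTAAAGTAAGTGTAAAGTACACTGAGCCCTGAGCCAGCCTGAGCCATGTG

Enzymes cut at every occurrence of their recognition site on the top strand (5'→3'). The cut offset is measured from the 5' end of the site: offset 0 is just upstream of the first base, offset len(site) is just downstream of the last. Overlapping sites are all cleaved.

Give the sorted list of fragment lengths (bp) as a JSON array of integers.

Per-enzyme occurrences:
  BxoIX (GTAAAGTA, off=2): starts [29, 40] → cuts [31, 42]
  CdoI (TGAGCC, off=0): starts [8, 14, 51, 58, 68] → cuts [8, 14, 51, 58, 68]

All cut coordinates (distinct, sorted): [8, 14, 31, 42, 51, 58, 68]

Fragments:
  8→14: 6 bp
  14→31: 17 bp
  31→42: 11 bp
  42→51: 9 bp
  51→58: 7 bp
  58→68: 10 bp
  68→8 (wrap): 79-68+8 = 19 bp

[6,7,9,10,11,17,19]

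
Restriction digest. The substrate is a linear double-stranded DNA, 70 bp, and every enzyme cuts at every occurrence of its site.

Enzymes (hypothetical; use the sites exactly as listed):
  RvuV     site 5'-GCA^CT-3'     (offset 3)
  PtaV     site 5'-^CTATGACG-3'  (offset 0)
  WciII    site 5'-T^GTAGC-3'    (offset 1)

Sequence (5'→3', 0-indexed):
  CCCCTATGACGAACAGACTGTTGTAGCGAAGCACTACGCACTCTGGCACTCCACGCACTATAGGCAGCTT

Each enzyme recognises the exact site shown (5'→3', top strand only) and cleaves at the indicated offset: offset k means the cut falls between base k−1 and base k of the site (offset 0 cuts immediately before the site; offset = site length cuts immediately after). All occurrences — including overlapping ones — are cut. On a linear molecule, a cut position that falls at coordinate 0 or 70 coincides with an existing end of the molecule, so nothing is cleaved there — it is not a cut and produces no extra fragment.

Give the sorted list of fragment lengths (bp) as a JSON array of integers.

[3,7,8,9,11,13,19]

Per-enzyme occurrences:
  RvuV (GCACT, off=3): starts [30, 37, 45, 54] → cuts [33, 40, 48, 57]
  PtaV (CTATGACG, off=0): starts [3] → cuts [3]
  WciII (TGTAGC, off=1): starts [21] → cuts [22]

Pooled cuts: [3, 22, 33, 40, 48, 57]

Fragment lengths:
  [0,3): 3 bp
  [3,22): 19 bp
  [22,33): 11 bp
  [33,40): 7 bp
  [40,48): 8 bp
  [48,57): 9 bp
  [57,70): 13 bp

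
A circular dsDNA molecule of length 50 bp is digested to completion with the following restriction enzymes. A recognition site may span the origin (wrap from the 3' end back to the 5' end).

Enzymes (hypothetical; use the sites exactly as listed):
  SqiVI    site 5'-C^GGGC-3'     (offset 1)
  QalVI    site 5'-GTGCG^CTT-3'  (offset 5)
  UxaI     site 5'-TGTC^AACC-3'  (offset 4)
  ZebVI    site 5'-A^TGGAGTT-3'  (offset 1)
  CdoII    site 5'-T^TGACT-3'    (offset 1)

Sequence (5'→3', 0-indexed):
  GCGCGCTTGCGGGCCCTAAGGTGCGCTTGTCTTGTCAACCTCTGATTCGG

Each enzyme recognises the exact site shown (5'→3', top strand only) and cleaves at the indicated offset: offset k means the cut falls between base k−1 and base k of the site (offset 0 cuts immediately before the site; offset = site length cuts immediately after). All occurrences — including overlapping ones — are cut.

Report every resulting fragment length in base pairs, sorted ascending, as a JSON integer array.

Site scan:
  SqiVI CGGGC/1: at [9, 47] ⇒ [10, 48]
  QalVI GTGCGCTT/5: at [20] ⇒ [25]
  UxaI TGTCAACC/4: at [32] ⇒ [36]
  ZebVI (ATGGAGTT, off=1): no sites
  CdoII (TTGACT, off=1): no sites

All cut coordinates (distinct, sorted): [10, 25, 36, 48]

Fragments:
  10→25: 15 bp
  25→36: 11 bp
  36→48: 12 bp
  48→10 (wrap): 50-48+10 = 12 bp

[11,12,12,15]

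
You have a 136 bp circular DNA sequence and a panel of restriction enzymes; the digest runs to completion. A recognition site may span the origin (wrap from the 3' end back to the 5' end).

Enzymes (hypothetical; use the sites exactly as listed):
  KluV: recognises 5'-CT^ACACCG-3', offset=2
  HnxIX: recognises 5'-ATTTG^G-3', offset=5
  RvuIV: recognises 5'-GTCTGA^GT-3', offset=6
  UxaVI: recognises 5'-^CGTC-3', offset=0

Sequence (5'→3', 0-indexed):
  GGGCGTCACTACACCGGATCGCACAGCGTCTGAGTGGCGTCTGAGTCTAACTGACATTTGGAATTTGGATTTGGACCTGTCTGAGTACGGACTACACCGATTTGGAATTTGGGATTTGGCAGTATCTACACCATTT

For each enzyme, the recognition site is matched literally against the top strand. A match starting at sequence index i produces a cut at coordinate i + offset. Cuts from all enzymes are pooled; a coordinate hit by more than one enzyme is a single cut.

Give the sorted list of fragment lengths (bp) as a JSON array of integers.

[2,4,6,7,7,7,7,7,7,9,11,11,16,16,19]

Site scan:
  KluV (CTACACCG, off=2): starts [8, 91] → cuts [10, 93]
  HnxIX (ATTTGG, off=5): starts [55, 62, 68, 99, 106, 113, 132] → cuts [1, 60, 67, 73, 104, 111, 118]
  RvuIV (GTCTGAGT, off=6): starts [27, 38, 78] → cuts [33, 44, 84]
  UxaVI (CGTC, off=0): starts [3, 26, 37] → cuts [3, 26, 37]

Pooled cuts: [1, 3, 10, 26, 33, 37, 44, 60, 67, 73, 84, 93, 104, 111, 118]

Fragment lengths:
  1→3: 2 bp
  3→10: 7 bp
  10→26: 16 bp
  26→33: 7 bp
  33→37: 4 bp
  37→44: 7 bp
  44→60: 16 bp
  60→67: 7 bp
  67→73: 6 bp
  73→84: 11 bp
  84→93: 9 bp
  93→104: 11 bp
  104→111: 7 bp
  111→118: 7 bp
  118→1 (wrap): 136-118+1 = 19 bp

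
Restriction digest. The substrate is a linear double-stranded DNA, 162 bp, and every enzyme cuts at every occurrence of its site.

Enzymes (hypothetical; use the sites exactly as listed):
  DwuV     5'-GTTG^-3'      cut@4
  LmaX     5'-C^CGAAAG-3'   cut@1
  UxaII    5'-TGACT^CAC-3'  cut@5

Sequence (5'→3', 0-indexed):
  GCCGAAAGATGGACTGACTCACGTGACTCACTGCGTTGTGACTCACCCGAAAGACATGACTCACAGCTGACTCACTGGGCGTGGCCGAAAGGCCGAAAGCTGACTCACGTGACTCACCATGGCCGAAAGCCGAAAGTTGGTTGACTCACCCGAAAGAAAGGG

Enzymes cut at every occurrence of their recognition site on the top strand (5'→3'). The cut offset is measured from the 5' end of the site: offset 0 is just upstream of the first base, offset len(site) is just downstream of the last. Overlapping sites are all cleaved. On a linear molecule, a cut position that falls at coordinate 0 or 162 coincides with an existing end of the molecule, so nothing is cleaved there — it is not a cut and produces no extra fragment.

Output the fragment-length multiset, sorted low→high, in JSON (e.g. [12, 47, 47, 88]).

[2,3,4,4,4,5,7,8,9,9,9,9,10,11,12,12,13,14,17]

Per-enzyme occurrences:
  DwuV GTTG/4: at [34, 135, 139] ⇒ [38, 139, 143]
  LmaX CCGAAAG/1: at [1, 46, 84, 92, 122, 129, 149] ⇒ [2, 47, 85, 93, 123, 130, 150]
  UxaII TGACTCAC/5: at [14, 23, 38, 56, 67, 100, 109, 141] ⇒ [19, 28, 43, 61, 72, 105, 114, 146]

All cut coordinates (distinct, sorted): [2, 19, 28, 38, 43, 47, 61, 72, 85, 93, 105, 114, 123, 130, 139, 143, 146, 150]

Fragment lengths:
  [0,2): 2 bp
  [2,19): 17 bp
  [19,28): 9 bp
  [28,38): 10 bp
  [38,43): 5 bp
  [43,47): 4 bp
  [47,61): 14 bp
  [61,72): 11 bp
  [72,85): 13 bp
  [85,93): 8 bp
  [93,105): 12 bp
  [105,114): 9 bp
  [114,123): 9 bp
  [123,130): 7 bp
  [130,139): 9 bp
  [139,143): 4 bp
  [143,146): 3 bp
  [146,150): 4 bp
  [150,162): 12 bp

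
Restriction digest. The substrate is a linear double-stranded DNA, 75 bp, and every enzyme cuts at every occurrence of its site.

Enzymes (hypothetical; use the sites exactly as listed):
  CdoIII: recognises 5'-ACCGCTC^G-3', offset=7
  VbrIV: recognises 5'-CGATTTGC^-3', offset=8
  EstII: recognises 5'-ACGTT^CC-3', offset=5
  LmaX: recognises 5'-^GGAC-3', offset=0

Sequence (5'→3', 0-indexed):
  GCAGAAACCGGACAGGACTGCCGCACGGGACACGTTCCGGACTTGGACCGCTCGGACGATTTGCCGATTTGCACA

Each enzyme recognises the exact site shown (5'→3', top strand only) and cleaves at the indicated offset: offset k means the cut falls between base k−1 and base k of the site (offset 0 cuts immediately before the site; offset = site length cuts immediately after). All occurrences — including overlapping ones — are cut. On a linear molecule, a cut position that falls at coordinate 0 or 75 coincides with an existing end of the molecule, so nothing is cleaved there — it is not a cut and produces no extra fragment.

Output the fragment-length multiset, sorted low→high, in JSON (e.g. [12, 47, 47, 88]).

Per-enzyme occurrences:
  CdoIII (ACCGCTCG, off=7): starts [46] → cuts [53]
  VbrIV (CGATTTGC, off=8): starts [56, 64] → cuts [64, 72]
  EstII (ACGTTCC, off=5): starts [31] → cuts [36]
  LmaX (GGAC, off=0): starts [9, 14, 27, 38, 44, 53] → cuts [9, 14, 27, 38, 44, 53]

Pooled cuts: [9, 14, 27, 36, 38, 44, 53, 64, 72]

Fragment lengths:
  [0,9): 9 bp
  [9,14): 5 bp
  [14,27): 13 bp
  [27,36): 9 bp
  [36,38): 2 bp
  [38,44): 6 bp
  [44,53): 9 bp
  [53,64): 11 bp
  [64,72): 8 bp
  [72,75): 3 bp

[2,3,5,6,8,9,9,9,11,13]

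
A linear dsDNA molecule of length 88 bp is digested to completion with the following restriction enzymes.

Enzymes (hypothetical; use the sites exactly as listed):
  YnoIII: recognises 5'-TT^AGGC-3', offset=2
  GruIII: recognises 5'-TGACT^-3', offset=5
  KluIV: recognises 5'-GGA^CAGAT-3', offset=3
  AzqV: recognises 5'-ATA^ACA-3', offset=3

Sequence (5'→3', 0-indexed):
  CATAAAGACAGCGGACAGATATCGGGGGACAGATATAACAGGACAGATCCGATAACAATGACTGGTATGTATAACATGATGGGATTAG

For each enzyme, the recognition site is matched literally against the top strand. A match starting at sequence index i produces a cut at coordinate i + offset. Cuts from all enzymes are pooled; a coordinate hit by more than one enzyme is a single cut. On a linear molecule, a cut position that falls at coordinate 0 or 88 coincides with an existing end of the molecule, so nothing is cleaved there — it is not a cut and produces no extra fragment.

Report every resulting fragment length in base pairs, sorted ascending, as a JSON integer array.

Scan for sites:
  YnoIII (TTAGGC, off=2): no sites
  GruIII TGACT/5: at [58] ⇒ [63]
  KluIV GGACAGAT/3: at [12, 26, 40] ⇒ [15, 29, 43]
  AzqV ATAACA/3: at [34, 51, 70] ⇒ [37, 54, 73]

All cut coordinates (distinct, sorted): [15, 29, 37, 43, 54, 63, 73]

Fragment lengths:
  [0,15): 15 bp
  [15,29): 14 bp
  [29,37): 8 bp
  [37,43): 6 bp
  [43,54): 11 bp
  [54,63): 9 bp
  [63,73): 10 bp
  [73,88): 15 bp

[6,8,9,10,11,14,15,15]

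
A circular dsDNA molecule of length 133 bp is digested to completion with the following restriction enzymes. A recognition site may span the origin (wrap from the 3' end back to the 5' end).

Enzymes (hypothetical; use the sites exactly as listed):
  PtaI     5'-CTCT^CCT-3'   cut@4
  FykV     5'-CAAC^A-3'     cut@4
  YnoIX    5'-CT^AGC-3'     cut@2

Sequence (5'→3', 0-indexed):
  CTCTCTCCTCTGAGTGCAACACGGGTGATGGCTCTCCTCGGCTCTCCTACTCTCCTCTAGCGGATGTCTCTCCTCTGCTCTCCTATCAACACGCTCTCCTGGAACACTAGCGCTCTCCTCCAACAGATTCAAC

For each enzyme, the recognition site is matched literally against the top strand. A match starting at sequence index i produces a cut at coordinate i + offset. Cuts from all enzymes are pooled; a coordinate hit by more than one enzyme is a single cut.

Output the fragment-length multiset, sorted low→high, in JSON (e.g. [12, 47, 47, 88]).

[5,7,8,8,8,9,10,10,11,13,14,15,15]

Site scan:
  PtaI (CTCTCCT, off=4): starts [2, 31, 41, 49, 67, 77, 93, 112] → cuts [6, 35, 45, 53, 71, 81, 97, 116]
  FykV (CAACA, off=4): starts [16, 86, 120] → cuts [20, 90, 124]
  YnoIX (CTAGC, off=2): starts [56, 106] → cuts [58, 108]

Pooled cuts: [6, 20, 35, 45, 53, 58, 71, 81, 90, 97, 108, 116, 124]

Fragment lengths:
  6→20: 14 bp
  20→35: 15 bp
  35→45: 10 bp
  45→53: 8 bp
  53→58: 5 bp
  58→71: 13 bp
  71→81: 10 bp
  81→90: 9 bp
  90→97: 7 bp
  97→108: 11 bp
  108→116: 8 bp
  116→124: 8 bp
  124→6 (wrap): 133-124+6 = 15 bp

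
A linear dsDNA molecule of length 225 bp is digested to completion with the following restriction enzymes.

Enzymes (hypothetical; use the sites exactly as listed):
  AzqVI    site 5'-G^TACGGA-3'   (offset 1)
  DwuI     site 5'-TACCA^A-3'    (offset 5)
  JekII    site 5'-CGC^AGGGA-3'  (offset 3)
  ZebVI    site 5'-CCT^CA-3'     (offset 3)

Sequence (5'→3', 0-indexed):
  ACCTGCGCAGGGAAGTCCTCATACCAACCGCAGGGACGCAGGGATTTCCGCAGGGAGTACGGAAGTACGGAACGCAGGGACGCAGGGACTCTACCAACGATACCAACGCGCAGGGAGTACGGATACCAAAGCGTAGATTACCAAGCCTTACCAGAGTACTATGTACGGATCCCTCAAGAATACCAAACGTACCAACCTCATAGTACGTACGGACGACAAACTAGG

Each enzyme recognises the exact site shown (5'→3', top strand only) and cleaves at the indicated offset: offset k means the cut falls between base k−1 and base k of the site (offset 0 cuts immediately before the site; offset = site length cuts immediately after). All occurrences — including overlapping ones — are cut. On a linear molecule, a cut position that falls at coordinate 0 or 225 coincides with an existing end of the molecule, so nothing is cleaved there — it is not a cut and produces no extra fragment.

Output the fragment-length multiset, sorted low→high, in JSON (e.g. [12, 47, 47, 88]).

[4,5,6,6,6,7,8,8,8,8,9,9,9,10,11,11,11,11,12,13,15,18,20]

Site scan:
  AzqVI GTACGGA/1: at [56, 64, 116, 162, 206] ⇒ [57, 65, 117, 163, 207]
  DwuI TACCAA/5: at [21, 91, 100, 123, 138, 180, 189] ⇒ [26, 96, 105, 128, 143, 185, 194]
  JekII CGCAGGGA/3: at [5, 28, 36, 48, 72, 80, 108] ⇒ [8, 31, 39, 51, 75, 83, 111]
  ZebVI CCTCA/3: at [16, 171, 195] ⇒ [19, 174, 198]

Pooled cuts: [8, 19, 26, 31, 39, 51, 57, 65, 75, 83, 96, 105, 111, 117, 128, 143, 163, 174, 185, 194, 198, 207]

Fragment lengths:
  [0,8): 8 bp
  [8,19): 11 bp
  [19,26): 7 bp
  [26,31): 5 bp
  [31,39): 8 bp
  [39,51): 12 bp
  [51,57): 6 bp
  [57,65): 8 bp
  [65,75): 10 bp
  [75,83): 8 bp
  [83,96): 13 bp
  [96,105): 9 bp
  [105,111): 6 bp
  [111,117): 6 bp
  [117,128): 11 bp
  [128,143): 15 bp
  [143,163): 20 bp
  [163,174): 11 bp
  [174,185): 11 bp
  [185,194): 9 bp
  [194,198): 4 bp
  [198,207): 9 bp
  [207,225): 18 bp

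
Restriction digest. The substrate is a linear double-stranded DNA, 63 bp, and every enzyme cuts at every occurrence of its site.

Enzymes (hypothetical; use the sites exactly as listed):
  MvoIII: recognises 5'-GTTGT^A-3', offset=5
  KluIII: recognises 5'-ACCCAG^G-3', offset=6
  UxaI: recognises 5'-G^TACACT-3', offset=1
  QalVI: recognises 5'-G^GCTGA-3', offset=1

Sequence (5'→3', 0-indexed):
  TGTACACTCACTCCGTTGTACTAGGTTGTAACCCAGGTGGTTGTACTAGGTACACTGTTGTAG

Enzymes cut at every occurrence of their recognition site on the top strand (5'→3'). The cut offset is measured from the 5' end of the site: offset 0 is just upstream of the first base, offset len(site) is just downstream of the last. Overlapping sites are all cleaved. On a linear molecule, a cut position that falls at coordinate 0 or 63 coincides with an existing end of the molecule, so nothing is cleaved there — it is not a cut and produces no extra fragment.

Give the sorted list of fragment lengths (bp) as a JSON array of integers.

Scan for sites:
  MvoIII GTTGTA/5: at [14, 24, 39, 56] ⇒ [19, 29, 44, 61]
  KluIII ACCCAGG/6: at [30] ⇒ [36]
  UxaI GTACACT/1: at [1, 49] ⇒ [2, 50]
  QalVI (GGCTGA, off=1): no sites

All cut coordinates (distinct, sorted): [2, 19, 29, 36, 44, 50, 61]

Fragments:
  [0,2): 2 bp
  [2,19): 17 bp
  [19,29): 10 bp
  [29,36): 7 bp
  [36,44): 8 bp
  [44,50): 6 bp
  [50,61): 11 bp
  [61,63): 2 bp

[2,2,6,7,8,10,11,17]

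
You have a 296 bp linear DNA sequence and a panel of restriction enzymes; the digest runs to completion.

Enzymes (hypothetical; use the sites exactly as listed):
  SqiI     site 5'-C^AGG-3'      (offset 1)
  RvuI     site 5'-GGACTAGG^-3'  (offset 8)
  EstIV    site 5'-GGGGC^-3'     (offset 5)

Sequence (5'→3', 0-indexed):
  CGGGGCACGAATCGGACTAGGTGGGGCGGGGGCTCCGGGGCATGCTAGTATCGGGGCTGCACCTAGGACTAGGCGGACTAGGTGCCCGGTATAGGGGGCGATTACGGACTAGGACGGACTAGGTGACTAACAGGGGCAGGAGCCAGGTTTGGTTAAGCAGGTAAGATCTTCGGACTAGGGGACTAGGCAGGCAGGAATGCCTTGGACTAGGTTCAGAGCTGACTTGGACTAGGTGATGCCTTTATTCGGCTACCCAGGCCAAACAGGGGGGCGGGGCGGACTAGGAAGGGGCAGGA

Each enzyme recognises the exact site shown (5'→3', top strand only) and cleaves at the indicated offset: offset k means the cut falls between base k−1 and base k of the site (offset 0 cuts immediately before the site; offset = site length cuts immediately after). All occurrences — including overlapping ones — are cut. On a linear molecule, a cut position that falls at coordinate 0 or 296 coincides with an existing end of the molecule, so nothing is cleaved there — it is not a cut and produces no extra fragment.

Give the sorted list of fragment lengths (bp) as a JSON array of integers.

[1,4,4,5,6,6,6,6,7,7,8,8,8,8,8,9,9,10,14,14,15,16,16,17,19,21,22,22]

Per-enzyme occurrences:
  SqiI (CAGG, off=1): starts [130, 136, 143, 157, 187, 191, 254, 263, 291] → cuts [131, 137, 144, 158, 188, 192, 255, 264, 292]
  RvuI (GGACTAGG, off=8): starts [13, 65, 74, 105, 115, 171, 179, 203, 225, 277] → cuts [21, 73, 82, 113, 123, 179, 187, 211, 233, 285]
  EstIV (GGGGC, off=5): starts [1, 22, 28, 36, 52, 94, 132, 267, 272, 287] → cuts [6, 27, 33, 41, 57, 99, 137, 272, 277, 292]

Pooled cuts: [6, 21, 27, 33, 41, 57, 73, 82, 99, 113, 123, 131, 137, 144, 158, 179, 187, 188, 192, 211, 233, 255, 264, 272, 277, 285, 292]

Fragment lengths:
  [0,6): 6 bp
  [6,21): 15 bp
  [21,27): 6 bp
  [27,33): 6 bp
  [33,41): 8 bp
  [41,57): 16 bp
  [57,73): 16 bp
  [73,82): 9 bp
  [82,99): 17 bp
  [99,113): 14 bp
  [113,123): 10 bp
  [123,131): 8 bp
  [131,137): 6 bp
  [137,144): 7 bp
  [144,158): 14 bp
  [158,179): 21 bp
  [179,187): 8 bp
  [187,188): 1 bp
  [188,192): 4 bp
  [192,211): 19 bp
  [211,233): 22 bp
  [233,255): 22 bp
  [255,264): 9 bp
  [264,272): 8 bp
  [272,277): 5 bp
  [277,285): 8 bp
  [285,292): 7 bp
  [292,296): 4 bp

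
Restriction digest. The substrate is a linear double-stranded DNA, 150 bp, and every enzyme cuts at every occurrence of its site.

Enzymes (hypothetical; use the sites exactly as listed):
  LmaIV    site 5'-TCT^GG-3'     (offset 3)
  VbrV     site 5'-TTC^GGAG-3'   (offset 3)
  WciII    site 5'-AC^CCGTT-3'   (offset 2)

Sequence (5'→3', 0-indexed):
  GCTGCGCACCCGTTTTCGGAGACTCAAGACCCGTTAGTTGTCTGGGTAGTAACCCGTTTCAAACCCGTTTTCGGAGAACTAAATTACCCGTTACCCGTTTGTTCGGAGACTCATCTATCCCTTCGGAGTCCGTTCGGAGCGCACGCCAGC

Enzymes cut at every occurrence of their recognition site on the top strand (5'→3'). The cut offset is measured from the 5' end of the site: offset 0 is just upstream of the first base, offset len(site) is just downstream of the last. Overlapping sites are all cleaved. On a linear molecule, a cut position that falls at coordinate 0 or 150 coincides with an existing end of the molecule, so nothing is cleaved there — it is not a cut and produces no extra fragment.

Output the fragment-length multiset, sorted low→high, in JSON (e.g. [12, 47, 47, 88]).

[7,8,8,9,10,10,11,11,13,13,15,15,20]

Per-enzyme occurrences:
  LmaIV TCTGG/3: at [40] ⇒ [43]
  VbrV TTCGGAG/3: at [14, 69, 101, 121, 132] ⇒ [17, 72, 104, 124, 135]
  WciII ACCCGTT/2: at [7, 28, 51, 62, 85, 92] ⇒ [9, 30, 53, 64, 87, 94]

Pooled cuts: [9, 17, 30, 43, 53, 64, 72, 87, 94, 104, 124, 135]

Fragment lengths:
  [0,9): 9 bp
  [9,17): 8 bp
  [17,30): 13 bp
  [30,43): 13 bp
  [43,53): 10 bp
  [53,64): 11 bp
  [64,72): 8 bp
  [72,87): 15 bp
  [87,94): 7 bp
  [94,104): 10 bp
  [104,124): 20 bp
  [124,135): 11 bp
  [135,150): 15 bp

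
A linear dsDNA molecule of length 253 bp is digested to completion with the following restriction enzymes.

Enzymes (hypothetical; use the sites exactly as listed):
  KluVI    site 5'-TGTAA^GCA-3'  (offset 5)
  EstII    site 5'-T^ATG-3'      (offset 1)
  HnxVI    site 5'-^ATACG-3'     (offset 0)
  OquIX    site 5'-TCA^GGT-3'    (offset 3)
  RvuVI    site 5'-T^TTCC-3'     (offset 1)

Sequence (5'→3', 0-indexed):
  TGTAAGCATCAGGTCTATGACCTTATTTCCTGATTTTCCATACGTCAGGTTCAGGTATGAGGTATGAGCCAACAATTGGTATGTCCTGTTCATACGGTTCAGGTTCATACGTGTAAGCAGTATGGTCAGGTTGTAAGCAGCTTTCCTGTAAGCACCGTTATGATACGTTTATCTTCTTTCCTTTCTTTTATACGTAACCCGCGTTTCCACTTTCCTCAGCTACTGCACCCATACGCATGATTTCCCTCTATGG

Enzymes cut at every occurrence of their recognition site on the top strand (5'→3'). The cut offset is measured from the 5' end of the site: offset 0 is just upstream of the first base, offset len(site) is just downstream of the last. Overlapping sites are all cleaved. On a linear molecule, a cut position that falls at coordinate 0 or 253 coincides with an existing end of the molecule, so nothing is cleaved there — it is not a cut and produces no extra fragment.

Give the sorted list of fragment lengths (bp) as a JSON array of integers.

[3,3,4,4,5,5,5,5,6,6,6,7,7,7,8,8,8,8,9,9,10,10,10,11,11,12,15,15,17,19]

Scan for sites:
  KluVI (TGTAAGCA, off=5): starts [0, 111, 131, 146] → cuts [5, 116, 136, 151]
  EstII (TATG, off=1): starts [15, 55, 62, 79, 120, 158, 248] → cuts [16, 56, 63, 80, 121, 159, 249]
  HnxVI (ATACG, off=0): starts [39, 91, 106, 162, 189, 230] → cuts [39, 91, 106, 162, 189, 230]
  OquIX (TCAGGT, off=3): starts [8, 44, 50, 98, 125] → cuts [11, 47, 53, 101, 128]
  RvuVI (TTTCC, off=1): starts [25, 34, 141, 176, 203, 210, 240] → cuts [26, 35, 142, 177, 204, 211, 241]

All cut coordinates (distinct, sorted): [5, 11, 16, 26, 35, 39, 47, 53, 56, 63, 80, 91, 101, 106, 116, 121, 128, 136, 142, 151, 159, 162, 177, 189, 204, 211, 230, 241, 249]

Fragment lengths:
  [0,5): 5 bp
  [5,11): 6 bp
  [11,16): 5 bp
  [16,26): 10 bp
  [26,35): 9 bp
  [35,39): 4 bp
  [39,47): 8 bp
  [47,53): 6 bp
  [53,56): 3 bp
  [56,63): 7 bp
  [63,80): 17 bp
  [80,91): 11 bp
  [91,101): 10 bp
  [101,106): 5 bp
  [106,116): 10 bp
  [116,121): 5 bp
  [121,128): 7 bp
  [128,136): 8 bp
  [136,142): 6 bp
  [142,151): 9 bp
  [151,159): 8 bp
  [159,162): 3 bp
  [162,177): 15 bp
  [177,189): 12 bp
  [189,204): 15 bp
  [204,211): 7 bp
  [211,230): 19 bp
  [230,241): 11 bp
  [241,249): 8 bp
  [249,253): 4 bp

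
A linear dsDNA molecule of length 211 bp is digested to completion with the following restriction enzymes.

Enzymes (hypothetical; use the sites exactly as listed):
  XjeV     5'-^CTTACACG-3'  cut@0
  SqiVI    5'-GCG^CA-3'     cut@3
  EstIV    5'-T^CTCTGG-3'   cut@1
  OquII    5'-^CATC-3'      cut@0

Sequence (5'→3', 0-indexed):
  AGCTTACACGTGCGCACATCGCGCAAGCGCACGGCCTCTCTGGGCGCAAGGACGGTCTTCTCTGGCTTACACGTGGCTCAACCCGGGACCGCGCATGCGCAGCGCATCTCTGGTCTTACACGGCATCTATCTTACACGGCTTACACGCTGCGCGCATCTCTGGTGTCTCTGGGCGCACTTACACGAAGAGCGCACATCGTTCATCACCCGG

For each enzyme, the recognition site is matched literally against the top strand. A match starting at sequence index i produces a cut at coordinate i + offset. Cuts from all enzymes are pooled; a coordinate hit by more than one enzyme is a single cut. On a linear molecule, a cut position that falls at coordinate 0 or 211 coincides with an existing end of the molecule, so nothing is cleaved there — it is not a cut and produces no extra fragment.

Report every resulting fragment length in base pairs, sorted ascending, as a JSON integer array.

Scan for sites:
  XjeV (CTTACACG, off=0): starts [2, 65, 114, 130, 139, 177] → cuts [2, 65, 114, 130, 139, 177]
  SqiVI (GCGCA, off=3): starts [11, 20, 26, 43, 90, 96, 101, 151, 172, 189] → cuts [14, 23, 29, 46, 93, 99, 104, 154, 175, 192]
  EstIV (TCTCTGG, off=1): starts [36, 58, 106, 156, 165] → cuts [37, 59, 107, 157, 166]
  OquII (CATC, off=0): starts [16, 104, 123, 154, 194, 201] → cuts [16, 104, 123, 154, 194, 201]

All cut coordinates (distinct, sorted): [2, 14, 16, 23, 29, 37, 46, 59, 65, 93, 99, 104, 107, 114, 123, 130, 139, 154, 157, 166, 175, 177, 192, 194, 201]

Fragments:
  [0,2): 2 bp
  [2,14): 12 bp
  [14,16): 2 bp
  [16,23): 7 bp
  [23,29): 6 bp
  [29,37): 8 bp
  [37,46): 9 bp
  [46,59): 13 bp
  [59,65): 6 bp
  [65,93): 28 bp
  [93,99): 6 bp
  [99,104): 5 bp
  [104,107): 3 bp
  [107,114): 7 bp
  [114,123): 9 bp
  [123,130): 7 bp
  [130,139): 9 bp
  [139,154): 15 bp
  [154,157): 3 bp
  [157,166): 9 bp
  [166,175): 9 bp
  [175,177): 2 bp
  [177,192): 15 bp
  [192,194): 2 bp
  [194,201): 7 bp
  [201,211): 10 bp

[2,2,2,2,3,3,5,6,6,6,7,7,7,7,8,9,9,9,9,9,10,12,13,15,15,28]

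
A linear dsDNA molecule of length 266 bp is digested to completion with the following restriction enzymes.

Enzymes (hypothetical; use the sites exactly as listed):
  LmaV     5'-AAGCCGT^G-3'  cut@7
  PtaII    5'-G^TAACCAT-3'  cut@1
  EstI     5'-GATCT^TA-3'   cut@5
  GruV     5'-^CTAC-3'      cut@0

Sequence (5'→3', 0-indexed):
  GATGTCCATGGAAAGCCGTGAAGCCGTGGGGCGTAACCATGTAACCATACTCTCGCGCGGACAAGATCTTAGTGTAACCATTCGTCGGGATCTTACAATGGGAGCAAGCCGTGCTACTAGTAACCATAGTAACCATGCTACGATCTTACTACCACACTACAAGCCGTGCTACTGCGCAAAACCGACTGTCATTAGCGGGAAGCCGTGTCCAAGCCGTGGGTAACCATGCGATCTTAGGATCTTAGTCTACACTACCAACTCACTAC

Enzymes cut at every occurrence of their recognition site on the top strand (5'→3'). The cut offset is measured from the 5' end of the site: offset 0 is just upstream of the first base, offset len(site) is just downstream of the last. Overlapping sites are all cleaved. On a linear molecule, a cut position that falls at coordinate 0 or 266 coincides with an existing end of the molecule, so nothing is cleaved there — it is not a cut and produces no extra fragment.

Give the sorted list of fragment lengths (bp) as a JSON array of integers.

[1,1,2,3,4,4,5,5,6,7,8,8,8,8,8,9,9,11,11,11,14,19,19,19,28,38]

Scan for sites:
  LmaV (AAGCCGTG, off=7): starts [12, 20, 105, 160, 199, 210] → cuts [19, 27, 112, 167, 206, 217]
  PtaII (GTAACCAT, off=1): starts [32, 40, 73, 119, 128, 219] → cuts [33, 41, 74, 120, 129, 220]
  EstI (GATCTTA, off=5): starts [64, 88, 141, 229, 237] → cuts [69, 93, 146, 234, 242]
  GruV (CTAC, off=0): starts [113, 137, 148, 156, 168, 246, 251, 262] → cuts [113, 137, 148, 156, 168, 246, 251, 262]

Pooled cuts: [19, 27, 33, 41, 69, 74, 93, 112, 113, 120, 129, 137, 146, 148, 156, 167, 168, 206, 217, 220, 234, 242, 246, 251, 262]

Fragments:
  [0,19): 19 bp
  [19,27): 8 bp
  [27,33): 6 bp
  [33,41): 8 bp
  [41,69): 28 bp
  [69,74): 5 bp
  [74,93): 19 bp
  [93,112): 19 bp
  [112,113): 1 bp
  [113,120): 7 bp
  [120,129): 9 bp
  [129,137): 8 bp
  [137,146): 9 bp
  [146,148): 2 bp
  [148,156): 8 bp
  [156,167): 11 bp
  [167,168): 1 bp
  [168,206): 38 bp
  [206,217): 11 bp
  [217,220): 3 bp
  [220,234): 14 bp
  [234,242): 8 bp
  [242,246): 4 bp
  [246,251): 5 bp
  [251,262): 11 bp
  [262,266): 4 bp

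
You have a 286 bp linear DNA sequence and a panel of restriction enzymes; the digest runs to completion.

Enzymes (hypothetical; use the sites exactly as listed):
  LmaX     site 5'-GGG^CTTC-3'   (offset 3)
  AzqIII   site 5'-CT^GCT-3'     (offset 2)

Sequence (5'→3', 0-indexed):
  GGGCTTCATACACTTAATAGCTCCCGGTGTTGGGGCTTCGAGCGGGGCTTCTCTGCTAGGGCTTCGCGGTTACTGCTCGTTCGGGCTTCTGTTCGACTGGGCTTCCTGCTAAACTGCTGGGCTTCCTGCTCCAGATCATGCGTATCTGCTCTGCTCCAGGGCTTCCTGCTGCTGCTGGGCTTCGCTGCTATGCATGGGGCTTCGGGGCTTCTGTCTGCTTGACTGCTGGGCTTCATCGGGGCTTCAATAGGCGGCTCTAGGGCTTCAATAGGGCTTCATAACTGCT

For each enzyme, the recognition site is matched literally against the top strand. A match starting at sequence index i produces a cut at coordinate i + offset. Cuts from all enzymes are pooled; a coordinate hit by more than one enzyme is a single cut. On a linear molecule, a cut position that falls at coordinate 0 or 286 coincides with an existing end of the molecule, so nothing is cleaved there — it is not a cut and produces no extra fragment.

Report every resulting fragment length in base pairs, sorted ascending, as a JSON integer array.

Site scan:
  LmaX GGGCTTC/3: at [0, 32, 44, 58, 82, 98, 118, 158, 176, 196, 204, 227, 238, 259, 270] ⇒ [3, 35, 47, 61, 85, 101, 121, 161, 179, 199, 207, 230, 241, 262, 273]
  AzqIII CTGCT/2: at [52, 72, 105, 113, 125, 145, 150, 165, 168, 171, 184, 214, 222, 281] ⇒ [54, 74, 107, 115, 127, 147, 152, 167, 170, 173, 186, 216, 224, 283]

Pooled cuts: [3, 35, 47, 54, 61, 74, 85, 101, 107, 115, 121, 127, 147, 152, 161, 167, 170, 173, 179, 186, 199, 207, 216, 224, 230, 241, 262, 273, 283]

Fragment lengths:
  [0,3): 3 bp
  [3,35): 32 bp
  [35,47): 12 bp
  [47,54): 7 bp
  [54,61): 7 bp
  [61,74): 13 bp
  [74,85): 11 bp
  [85,101): 16 bp
  [101,107): 6 bp
  [107,115): 8 bp
  [115,121): 6 bp
  [121,127): 6 bp
  [127,147): 20 bp
  [147,152): 5 bp
  [152,161): 9 bp
  [161,167): 6 bp
  [167,170): 3 bp
  [170,173): 3 bp
  [173,179): 6 bp
  [179,186): 7 bp
  [186,199): 13 bp
  [199,207): 8 bp
  [207,216): 9 bp
  [216,224): 8 bp
  [224,230): 6 bp
  [230,241): 11 bp
  [241,262): 21 bp
  [262,273): 11 bp
  [273,283): 10 bp
  [283,286): 3 bp

[3,3,3,3,5,6,6,6,6,6,6,7,7,7,8,8,8,9,9,10,11,11,11,12,13,13,16,20,21,32]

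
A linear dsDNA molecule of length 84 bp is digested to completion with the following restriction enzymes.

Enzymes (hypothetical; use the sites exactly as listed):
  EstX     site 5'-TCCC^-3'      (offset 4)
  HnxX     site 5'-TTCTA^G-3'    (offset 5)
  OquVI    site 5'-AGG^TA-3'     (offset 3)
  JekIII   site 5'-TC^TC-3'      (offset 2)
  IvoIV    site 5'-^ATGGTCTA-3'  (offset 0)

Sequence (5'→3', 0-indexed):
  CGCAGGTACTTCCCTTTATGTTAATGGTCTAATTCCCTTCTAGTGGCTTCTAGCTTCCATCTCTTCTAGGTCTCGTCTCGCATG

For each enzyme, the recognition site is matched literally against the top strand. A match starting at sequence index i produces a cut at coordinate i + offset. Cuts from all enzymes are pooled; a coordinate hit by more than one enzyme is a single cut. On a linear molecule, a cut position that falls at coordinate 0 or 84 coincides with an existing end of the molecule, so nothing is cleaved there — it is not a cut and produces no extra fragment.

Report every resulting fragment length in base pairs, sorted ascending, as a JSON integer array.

[4,5,5,6,7,7,8,9,9,10,14]

Scan for sites:
  EstX (TCCC, off=4): starts [10, 33] → cuts [14, 37]
  HnxX (TTCTAG, off=5): starts [37, 47, 63] → cuts [42, 52, 68]
  OquVI (AGGTA, off=3): starts [3] → cuts [6]
  JekIII (TCTC, off=2): starts [59, 70, 75] → cuts [61, 72, 77]
  IvoIV (ATGGTCTA, off=0): starts [23] → cuts [23]

All cut coordinates (distinct, sorted): [6, 14, 23, 37, 42, 52, 61, 68, 72, 77]

Fragment lengths:
  [0,6): 6 bp
  [6,14): 8 bp
  [14,23): 9 bp
  [23,37): 14 bp
  [37,42): 5 bp
  [42,52): 10 bp
  [52,61): 9 bp
  [61,68): 7 bp
  [68,72): 4 bp
  [72,77): 5 bp
  [77,84): 7 bp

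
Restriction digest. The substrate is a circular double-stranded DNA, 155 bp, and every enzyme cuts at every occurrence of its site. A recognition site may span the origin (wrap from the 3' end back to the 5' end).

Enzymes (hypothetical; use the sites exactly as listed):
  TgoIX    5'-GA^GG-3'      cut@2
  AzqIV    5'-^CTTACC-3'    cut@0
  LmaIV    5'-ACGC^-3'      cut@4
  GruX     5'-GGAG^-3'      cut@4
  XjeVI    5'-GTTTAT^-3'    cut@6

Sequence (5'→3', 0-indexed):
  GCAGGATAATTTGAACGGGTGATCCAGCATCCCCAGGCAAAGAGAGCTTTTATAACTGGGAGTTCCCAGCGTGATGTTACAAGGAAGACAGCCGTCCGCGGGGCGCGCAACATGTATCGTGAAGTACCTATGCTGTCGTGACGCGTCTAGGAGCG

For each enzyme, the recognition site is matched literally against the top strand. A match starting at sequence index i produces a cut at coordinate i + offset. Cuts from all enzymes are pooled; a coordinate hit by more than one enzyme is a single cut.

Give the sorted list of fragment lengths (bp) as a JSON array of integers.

[9,64,82]

Site scan:
  TgoIX (GAGG, off=2): no sites
  AzqIV (CTTACC, off=0): no sites
  LmaIV (ACGC, off=4): starts [140] → cuts [144]
  GruX (GGAG, off=4): starts [58, 149] → cuts [62, 153]
  XjeVI (GTTTAT, off=6): no sites

All cut coordinates (distinct, sorted): [62, 144, 153]

Fragment lengths:
  62→144: 82 bp
  144→153: 9 bp
  153→62 (wrap): 155-153+62 = 64 bp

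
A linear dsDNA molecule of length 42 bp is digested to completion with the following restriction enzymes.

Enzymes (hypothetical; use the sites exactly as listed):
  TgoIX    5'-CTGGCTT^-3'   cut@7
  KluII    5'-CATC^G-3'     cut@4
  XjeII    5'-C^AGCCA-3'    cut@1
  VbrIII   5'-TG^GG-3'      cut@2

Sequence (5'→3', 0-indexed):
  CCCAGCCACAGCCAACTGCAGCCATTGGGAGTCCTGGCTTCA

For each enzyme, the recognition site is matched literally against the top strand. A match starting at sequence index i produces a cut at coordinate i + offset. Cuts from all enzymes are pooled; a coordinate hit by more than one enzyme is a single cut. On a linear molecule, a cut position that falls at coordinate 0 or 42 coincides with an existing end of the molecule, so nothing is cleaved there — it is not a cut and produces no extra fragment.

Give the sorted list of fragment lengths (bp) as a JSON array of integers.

[2,3,6,8,10,13]

Per-enzyme occurrences:
  TgoIX (CTGGCTT, off=7): starts [33] → cuts [40]
  KluII (CATCG, off=4): no sites
  XjeII (CAGCCA, off=1): starts [2, 8, 18] → cuts [3, 9, 19]
  VbrIII (TGGG, off=2): starts [25] → cuts [27]

Pooled cuts: [3, 9, 19, 27, 40]

Fragment lengths:
  [0,3): 3 bp
  [3,9): 6 bp
  [9,19): 10 bp
  [19,27): 8 bp
  [27,40): 13 bp
  [40,42): 2 bp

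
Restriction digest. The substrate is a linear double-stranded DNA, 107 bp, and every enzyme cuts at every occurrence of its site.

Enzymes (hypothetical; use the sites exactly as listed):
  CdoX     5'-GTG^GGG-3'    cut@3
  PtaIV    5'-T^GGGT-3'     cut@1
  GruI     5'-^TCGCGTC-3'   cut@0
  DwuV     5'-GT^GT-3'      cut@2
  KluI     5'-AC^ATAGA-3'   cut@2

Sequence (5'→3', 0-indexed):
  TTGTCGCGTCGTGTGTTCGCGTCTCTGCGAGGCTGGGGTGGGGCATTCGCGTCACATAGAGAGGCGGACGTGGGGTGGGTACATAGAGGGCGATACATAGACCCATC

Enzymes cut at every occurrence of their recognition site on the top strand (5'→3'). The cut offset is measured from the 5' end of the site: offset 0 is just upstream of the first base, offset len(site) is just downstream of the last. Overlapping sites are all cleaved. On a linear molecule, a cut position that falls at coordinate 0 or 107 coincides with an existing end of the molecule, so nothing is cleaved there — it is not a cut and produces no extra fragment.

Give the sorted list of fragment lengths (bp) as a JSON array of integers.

[2,2,3,4,6,6,9,9,11,14,17,24]

Scan for sites:
  CdoX GTGGGG/3: at [37, 69] ⇒ [40, 72]
  PtaIV TGGGT/1: at [75] ⇒ [76]
  GruI TCGCGTC/0: at [3, 16, 46] ⇒ [3, 16, 46]
  DwuV GTGT/2: at [10, 12] ⇒ [12, 14]
  KluI ACATAGA/2: at [53, 80, 94] ⇒ [55, 82, 96]

All cut coordinates (distinct, sorted): [3, 12, 14, 16, 40, 46, 55, 72, 76, 82, 96]

Fragments:
  [0,3): 3 bp
  [3,12): 9 bp
  [12,14): 2 bp
  [14,16): 2 bp
  [16,40): 24 bp
  [40,46): 6 bp
  [46,55): 9 bp
  [55,72): 17 bp
  [72,76): 4 bp
  [76,82): 6 bp
  [82,96): 14 bp
  [96,107): 11 bp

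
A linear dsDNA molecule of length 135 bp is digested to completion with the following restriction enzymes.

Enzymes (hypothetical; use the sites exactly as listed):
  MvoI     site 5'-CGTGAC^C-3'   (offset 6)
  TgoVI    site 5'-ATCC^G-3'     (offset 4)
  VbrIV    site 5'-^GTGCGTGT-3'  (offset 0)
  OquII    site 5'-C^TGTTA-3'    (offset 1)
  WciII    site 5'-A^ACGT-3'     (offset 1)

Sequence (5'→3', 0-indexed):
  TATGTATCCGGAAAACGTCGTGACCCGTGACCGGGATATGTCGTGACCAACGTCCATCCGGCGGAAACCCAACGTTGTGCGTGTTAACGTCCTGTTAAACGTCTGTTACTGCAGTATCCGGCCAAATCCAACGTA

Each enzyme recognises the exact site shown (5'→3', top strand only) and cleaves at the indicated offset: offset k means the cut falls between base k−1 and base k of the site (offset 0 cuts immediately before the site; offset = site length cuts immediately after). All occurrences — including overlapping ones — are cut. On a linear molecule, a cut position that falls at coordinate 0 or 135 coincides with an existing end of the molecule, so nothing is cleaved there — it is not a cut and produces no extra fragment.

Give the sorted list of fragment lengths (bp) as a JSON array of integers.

[2,5,5,5,5,6,6,7,9,10,10,10,11,12,16,16]

Site scan:
  MvoI (CGTGACC, off=6): starts [18, 25, 41] → cuts [24, 31, 47]
  TgoVI (ATCCG, off=4): starts [5, 55, 115] → cuts [9, 59, 119]
  VbrIV (GTGCGTGT, off=0): starts [76] → cuts [76]
  OquII (CTGTTA, off=1): starts [91, 102] → cuts [92, 103]
  WciII (AACGT, off=1): starts [13, 48, 70, 85, 97, 129] → cuts [14, 49, 71, 86, 98, 130]

Pooled cuts: [9, 14, 24, 31, 47, 49, 59, 71, 76, 86, 92, 98, 103, 119, 130]

Fragment lengths:
  [0,9): 9 bp
  [9,14): 5 bp
  [14,24): 10 bp
  [24,31): 7 bp
  [31,47): 16 bp
  [47,49): 2 bp
  [49,59): 10 bp
  [59,71): 12 bp
  [71,76): 5 bp
  [76,86): 10 bp
  [86,92): 6 bp
  [92,98): 6 bp
  [98,103): 5 bp
  [103,119): 16 bp
  [119,130): 11 bp
  [130,135): 5 bp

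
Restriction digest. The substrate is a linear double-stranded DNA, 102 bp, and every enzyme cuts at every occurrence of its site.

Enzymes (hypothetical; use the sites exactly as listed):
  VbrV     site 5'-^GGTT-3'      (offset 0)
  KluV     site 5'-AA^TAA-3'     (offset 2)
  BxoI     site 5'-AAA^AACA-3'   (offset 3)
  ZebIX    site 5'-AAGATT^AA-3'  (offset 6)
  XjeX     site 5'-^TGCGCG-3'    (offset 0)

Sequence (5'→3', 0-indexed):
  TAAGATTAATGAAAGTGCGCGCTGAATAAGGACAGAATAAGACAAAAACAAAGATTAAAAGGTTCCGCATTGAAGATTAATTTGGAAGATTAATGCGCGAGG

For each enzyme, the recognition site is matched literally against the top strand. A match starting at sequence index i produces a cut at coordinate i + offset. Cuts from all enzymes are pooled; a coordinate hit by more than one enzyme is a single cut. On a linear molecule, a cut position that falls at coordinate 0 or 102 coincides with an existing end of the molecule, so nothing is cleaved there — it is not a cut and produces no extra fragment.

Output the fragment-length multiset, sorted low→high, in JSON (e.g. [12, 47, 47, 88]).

Scan for sites:
  VbrV GGTT/0: at [60] ⇒ [60]
  KluV AATAA/2: at [24, 35] ⇒ [26, 37]
  BxoI AAAAACA/3: at [43] ⇒ [46]
  ZebIX AAGATTAA/6: at [1, 50, 72, 85] ⇒ [7, 56, 78, 91]
  XjeX TGCGCG/0: at [15, 93] ⇒ [15, 93]

Pooled cuts: [7, 15, 26, 37, 46, 56, 60, 78, 91, 93]

Fragments:
  [0,7): 7 bp
  [7,15): 8 bp
  [15,26): 11 bp
  [26,37): 11 bp
  [37,46): 9 bp
  [46,56): 10 bp
  [56,60): 4 bp
  [60,78): 18 bp
  [78,91): 13 bp
  [91,93): 2 bp
  [93,102): 9 bp

[2,4,7,8,9,9,10,11,11,13,18]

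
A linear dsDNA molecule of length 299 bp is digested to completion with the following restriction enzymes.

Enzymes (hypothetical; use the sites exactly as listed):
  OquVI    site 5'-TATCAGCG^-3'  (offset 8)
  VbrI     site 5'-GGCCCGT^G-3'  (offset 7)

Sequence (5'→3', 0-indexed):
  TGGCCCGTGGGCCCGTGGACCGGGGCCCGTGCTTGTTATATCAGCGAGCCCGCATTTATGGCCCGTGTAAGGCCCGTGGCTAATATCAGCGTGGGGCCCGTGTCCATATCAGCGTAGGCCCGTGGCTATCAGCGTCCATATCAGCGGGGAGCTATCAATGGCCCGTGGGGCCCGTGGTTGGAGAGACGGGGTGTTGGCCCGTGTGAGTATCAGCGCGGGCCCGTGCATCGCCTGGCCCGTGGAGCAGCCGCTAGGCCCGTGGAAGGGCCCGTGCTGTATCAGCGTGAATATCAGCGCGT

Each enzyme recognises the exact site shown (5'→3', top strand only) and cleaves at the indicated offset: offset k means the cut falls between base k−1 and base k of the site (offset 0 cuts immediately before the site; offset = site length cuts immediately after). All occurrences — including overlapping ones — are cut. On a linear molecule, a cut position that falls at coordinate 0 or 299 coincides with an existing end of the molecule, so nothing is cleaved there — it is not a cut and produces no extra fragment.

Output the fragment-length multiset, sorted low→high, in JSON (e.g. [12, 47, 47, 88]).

[3,8,8,9,9,9,10,11,11,12,12,12,12,13,13,14,14,16,16,20,20,20,27]

Scan for sites:
  OquVI TATCAGCG/8: at [38, 83, 106, 126, 138, 207, 276, 288] ⇒ [46, 91, 114, 134, 146, 215, 284, 296]
  VbrI GGCCCGTG/7: at [1, 9, 23, 59, 70, 94, 116, 159, 168, 195, 217, 233, 253, 265] ⇒ [8, 16, 30, 66, 77, 101, 123, 166, 175, 202, 224, 240, 260, 272]

All cut coordinates (distinct, sorted): [8, 16, 30, 46, 66, 77, 91, 101, 114, 123, 134, 146, 166, 175, 202, 215, 224, 240, 260, 272, 284, 296]

Fragment lengths:
  [0,8): 8 bp
  [8,16): 8 bp
  [16,30): 14 bp
  [30,46): 16 bp
  [46,66): 20 bp
  [66,77): 11 bp
  [77,91): 14 bp
  [91,101): 10 bp
  [101,114): 13 bp
  [114,123): 9 bp
  [123,134): 11 bp
  [134,146): 12 bp
  [146,166): 20 bp
  [166,175): 9 bp
  [175,202): 27 bp
  [202,215): 13 bp
  [215,224): 9 bp
  [224,240): 16 bp
  [240,260): 20 bp
  [260,272): 12 bp
  [272,284): 12 bp
  [284,296): 12 bp
  [296,299): 3 bp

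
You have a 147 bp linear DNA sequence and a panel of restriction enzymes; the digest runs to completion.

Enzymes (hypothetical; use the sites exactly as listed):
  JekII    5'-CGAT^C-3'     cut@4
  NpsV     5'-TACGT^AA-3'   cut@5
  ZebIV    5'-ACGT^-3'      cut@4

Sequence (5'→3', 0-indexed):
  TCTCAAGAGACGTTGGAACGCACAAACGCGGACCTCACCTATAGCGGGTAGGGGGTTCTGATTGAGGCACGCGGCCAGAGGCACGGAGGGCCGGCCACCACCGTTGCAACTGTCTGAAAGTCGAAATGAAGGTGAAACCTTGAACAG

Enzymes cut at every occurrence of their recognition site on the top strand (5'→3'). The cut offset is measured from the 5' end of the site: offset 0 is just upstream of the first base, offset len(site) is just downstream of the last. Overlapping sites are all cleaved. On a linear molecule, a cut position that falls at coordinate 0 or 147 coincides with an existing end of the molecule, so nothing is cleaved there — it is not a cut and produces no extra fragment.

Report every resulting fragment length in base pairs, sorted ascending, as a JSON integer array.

Per-enzyme occurrences:
  JekII (CGATC, off=4): no sites
  NpsV (TACGTAA, off=5): no sites
  ZebIV ACGT/4: at [9] ⇒ [13]

Pooled cuts: [13]

Fragment lengths:
  [0,13): 13 bp
  [13,147): 134 bp

[13,134]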